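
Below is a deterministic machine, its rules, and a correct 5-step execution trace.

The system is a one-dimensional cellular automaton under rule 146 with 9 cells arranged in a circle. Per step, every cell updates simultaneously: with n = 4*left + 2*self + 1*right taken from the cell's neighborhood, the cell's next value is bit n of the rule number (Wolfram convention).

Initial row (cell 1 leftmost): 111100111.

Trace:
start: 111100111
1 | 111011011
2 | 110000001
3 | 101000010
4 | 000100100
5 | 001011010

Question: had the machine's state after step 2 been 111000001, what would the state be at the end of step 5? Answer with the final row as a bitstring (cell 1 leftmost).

000100010

state after step 2 := 111000001
3 | 110100010
4 | 000010100
5 | 000100010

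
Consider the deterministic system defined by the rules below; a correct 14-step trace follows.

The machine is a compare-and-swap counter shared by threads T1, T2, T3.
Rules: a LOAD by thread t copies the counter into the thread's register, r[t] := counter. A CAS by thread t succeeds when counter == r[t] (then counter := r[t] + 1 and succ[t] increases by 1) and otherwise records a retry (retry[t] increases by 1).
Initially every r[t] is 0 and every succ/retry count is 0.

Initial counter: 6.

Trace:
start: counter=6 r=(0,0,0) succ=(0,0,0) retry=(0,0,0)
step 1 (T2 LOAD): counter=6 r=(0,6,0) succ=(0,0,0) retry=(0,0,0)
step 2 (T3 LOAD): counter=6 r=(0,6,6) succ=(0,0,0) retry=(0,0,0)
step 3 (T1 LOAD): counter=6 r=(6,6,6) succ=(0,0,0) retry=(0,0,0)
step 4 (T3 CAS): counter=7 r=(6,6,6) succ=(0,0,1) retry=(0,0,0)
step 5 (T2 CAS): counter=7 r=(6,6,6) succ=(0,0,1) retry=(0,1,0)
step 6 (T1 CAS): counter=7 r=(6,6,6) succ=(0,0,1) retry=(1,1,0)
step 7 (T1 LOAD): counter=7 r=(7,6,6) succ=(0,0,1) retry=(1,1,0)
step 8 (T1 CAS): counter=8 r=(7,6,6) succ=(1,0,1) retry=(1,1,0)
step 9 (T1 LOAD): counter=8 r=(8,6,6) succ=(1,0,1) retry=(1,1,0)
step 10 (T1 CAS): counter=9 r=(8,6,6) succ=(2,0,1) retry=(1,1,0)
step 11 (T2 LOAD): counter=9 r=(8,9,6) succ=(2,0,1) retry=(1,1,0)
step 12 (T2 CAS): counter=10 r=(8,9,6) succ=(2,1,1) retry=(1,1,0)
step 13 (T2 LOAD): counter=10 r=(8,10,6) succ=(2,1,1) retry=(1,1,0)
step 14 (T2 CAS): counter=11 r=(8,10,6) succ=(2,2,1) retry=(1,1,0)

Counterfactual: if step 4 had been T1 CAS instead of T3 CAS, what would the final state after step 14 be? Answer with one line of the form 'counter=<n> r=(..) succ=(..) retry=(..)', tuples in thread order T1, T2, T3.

counter=11 r=(8,10,6) succ=(3,2,0) retry=(1,1,0)

(re-executing from step 4 with the substitution; state before step 4: counter=6 r=(6,6,6) succ=(0,0,0) retry=(0,0,0))
step 4 (T1 CAS): counter=7 r=(6,6,6) succ=(1,0,0) retry=(0,0,0)
step 5 (T2 CAS): counter=7 r=(6,6,6) succ=(1,0,0) retry=(0,1,0)
step 6 (T1 CAS): counter=7 r=(6,6,6) succ=(1,0,0) retry=(1,1,0)
step 7 (T1 LOAD): counter=7 r=(7,6,6) succ=(1,0,0) retry=(1,1,0)
step 8 (T1 CAS): counter=8 r=(7,6,6) succ=(2,0,0) retry=(1,1,0)
step 9 (T1 LOAD): counter=8 r=(8,6,6) succ=(2,0,0) retry=(1,1,0)
step 10 (T1 CAS): counter=9 r=(8,6,6) succ=(3,0,0) retry=(1,1,0)
step 11 (T2 LOAD): counter=9 r=(8,9,6) succ=(3,0,0) retry=(1,1,0)
step 12 (T2 CAS): counter=10 r=(8,9,6) succ=(3,1,0) retry=(1,1,0)
step 13 (T2 LOAD): counter=10 r=(8,10,6) succ=(3,1,0) retry=(1,1,0)
step 14 (T2 CAS): counter=11 r=(8,10,6) succ=(3,2,0) retry=(1,1,0)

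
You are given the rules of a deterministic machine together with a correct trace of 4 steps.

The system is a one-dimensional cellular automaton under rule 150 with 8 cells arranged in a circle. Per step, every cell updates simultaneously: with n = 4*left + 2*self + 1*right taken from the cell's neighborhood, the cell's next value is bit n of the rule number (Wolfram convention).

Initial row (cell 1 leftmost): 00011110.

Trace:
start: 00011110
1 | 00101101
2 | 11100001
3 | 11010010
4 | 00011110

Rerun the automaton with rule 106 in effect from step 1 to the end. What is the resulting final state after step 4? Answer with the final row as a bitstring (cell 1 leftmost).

11111001

(re-executing steps 1..4 under rule 106; state before step 1: 00011110)
1 | 00110010
2 | 01110100
3 | 11011000
4 | 11111001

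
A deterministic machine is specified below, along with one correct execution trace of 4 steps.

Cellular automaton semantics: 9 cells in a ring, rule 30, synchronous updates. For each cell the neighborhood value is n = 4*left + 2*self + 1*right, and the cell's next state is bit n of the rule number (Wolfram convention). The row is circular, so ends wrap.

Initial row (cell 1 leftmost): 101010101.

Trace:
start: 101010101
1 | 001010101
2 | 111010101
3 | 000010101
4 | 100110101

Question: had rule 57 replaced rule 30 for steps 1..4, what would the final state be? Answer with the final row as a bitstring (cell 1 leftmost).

101011010

(re-executing steps 1..4 under rule 57; state before step 1: 101010101)
1 | 010101011
2 | 101010110
3 | 010101101
4 | 101011010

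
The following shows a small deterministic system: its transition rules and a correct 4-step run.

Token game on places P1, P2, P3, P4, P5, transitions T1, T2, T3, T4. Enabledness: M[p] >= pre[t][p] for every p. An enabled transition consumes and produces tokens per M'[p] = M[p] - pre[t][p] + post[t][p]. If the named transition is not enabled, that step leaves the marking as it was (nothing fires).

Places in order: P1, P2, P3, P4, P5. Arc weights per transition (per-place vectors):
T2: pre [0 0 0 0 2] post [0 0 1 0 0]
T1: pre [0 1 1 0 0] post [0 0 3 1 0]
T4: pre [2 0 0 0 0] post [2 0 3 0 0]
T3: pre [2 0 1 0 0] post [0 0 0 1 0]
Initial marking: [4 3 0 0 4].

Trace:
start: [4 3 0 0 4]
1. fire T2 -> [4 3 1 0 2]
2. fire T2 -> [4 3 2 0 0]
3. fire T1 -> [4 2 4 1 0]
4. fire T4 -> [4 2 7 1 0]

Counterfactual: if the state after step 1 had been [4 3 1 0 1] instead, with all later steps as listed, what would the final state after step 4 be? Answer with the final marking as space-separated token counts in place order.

state after step 1 := [4 3 1 0 1]
2. fire T2 -> [4 3 1 0 1]
3. fire T1 -> [4 2 3 1 1]
4. fire T4 -> [4 2 6 1 1]

4 2 6 1 1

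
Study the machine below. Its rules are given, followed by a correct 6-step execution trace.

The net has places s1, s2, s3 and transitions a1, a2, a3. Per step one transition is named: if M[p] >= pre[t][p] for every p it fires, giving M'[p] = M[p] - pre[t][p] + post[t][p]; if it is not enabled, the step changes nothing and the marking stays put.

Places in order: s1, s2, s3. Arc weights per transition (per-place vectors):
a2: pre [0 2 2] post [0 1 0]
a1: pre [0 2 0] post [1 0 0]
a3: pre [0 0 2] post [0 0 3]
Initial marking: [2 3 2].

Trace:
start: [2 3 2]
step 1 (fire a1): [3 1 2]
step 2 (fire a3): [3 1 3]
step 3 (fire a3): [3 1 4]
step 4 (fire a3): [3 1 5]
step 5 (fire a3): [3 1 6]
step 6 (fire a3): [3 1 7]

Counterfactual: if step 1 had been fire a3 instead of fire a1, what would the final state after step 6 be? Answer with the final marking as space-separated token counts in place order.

2 3 8

(re-executing from step 1 with the substitution; state before step 1: [2 3 2])
step 1 (fire a3): [2 3 3]
step 2 (fire a3): [2 3 4]
step 3 (fire a3): [2 3 5]
step 4 (fire a3): [2 3 6]
step 5 (fire a3): [2 3 7]
step 6 (fire a3): [2 3 8]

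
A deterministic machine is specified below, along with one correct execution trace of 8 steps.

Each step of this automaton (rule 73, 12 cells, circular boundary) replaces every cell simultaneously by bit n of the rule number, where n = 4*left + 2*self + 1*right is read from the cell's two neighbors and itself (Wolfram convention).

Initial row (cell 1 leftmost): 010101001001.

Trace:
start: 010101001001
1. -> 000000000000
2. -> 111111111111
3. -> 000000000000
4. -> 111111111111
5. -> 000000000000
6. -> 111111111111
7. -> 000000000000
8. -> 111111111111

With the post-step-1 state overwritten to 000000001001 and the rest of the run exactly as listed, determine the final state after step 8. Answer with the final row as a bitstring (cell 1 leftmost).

state after step 1 := 000000001001
2. -> 011111100000
3. -> 010000101111
4. -> 000110001001
5. -> 010110100000
6. -> 000110001111
7. -> 010110101001
8. -> 000110000000

000110000000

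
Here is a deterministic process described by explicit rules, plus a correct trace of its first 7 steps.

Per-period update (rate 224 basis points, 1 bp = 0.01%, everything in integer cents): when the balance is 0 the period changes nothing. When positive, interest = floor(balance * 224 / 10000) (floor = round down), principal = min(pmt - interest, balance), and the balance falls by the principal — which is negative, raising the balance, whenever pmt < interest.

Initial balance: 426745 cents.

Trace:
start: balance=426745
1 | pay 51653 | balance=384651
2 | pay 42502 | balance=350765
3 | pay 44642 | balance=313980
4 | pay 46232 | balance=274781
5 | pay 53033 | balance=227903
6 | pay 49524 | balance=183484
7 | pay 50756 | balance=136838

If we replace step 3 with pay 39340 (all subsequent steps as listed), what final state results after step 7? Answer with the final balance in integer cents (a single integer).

142629

(re-executing from step 3 with the substitution; state before step 3: balance=350765)
3 | pay 39340 | balance=319282
4 | pay 46232 | balance=280201
5 | pay 53033 | balance=233444
6 | pay 49524 | balance=189149
7 | pay 50756 | balance=142629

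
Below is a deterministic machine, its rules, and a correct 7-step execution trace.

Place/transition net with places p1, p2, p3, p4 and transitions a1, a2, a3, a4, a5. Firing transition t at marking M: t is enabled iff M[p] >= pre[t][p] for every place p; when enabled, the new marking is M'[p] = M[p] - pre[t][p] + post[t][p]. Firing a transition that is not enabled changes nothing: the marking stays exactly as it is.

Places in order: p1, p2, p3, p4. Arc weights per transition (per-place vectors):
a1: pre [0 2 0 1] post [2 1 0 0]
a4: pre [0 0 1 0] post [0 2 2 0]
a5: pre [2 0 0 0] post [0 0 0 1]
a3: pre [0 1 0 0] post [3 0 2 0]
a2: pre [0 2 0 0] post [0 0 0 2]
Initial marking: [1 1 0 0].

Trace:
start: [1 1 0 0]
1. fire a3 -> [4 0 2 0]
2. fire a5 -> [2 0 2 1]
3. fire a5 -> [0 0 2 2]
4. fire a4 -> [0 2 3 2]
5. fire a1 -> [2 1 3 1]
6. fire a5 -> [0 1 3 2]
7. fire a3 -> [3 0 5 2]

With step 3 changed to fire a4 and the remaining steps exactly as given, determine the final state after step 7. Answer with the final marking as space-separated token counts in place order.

5 2 6 1

(re-executing from step 3 with the substitution; state before step 3: [2 0 2 1])
3. fire a4 -> [2 2 3 1]
4. fire a4 -> [2 4 4 1]
5. fire a1 -> [4 3 4 0]
6. fire a5 -> [2 3 4 1]
7. fire a3 -> [5 2 6 1]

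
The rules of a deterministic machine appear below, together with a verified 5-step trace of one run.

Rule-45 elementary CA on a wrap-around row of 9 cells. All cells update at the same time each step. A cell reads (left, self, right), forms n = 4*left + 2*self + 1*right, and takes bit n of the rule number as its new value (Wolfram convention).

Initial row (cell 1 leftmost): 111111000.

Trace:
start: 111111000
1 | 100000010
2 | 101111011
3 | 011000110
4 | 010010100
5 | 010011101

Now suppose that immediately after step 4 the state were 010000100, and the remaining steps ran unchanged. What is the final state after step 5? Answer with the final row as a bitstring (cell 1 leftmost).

010110101

state after step 4 := 010000100
5 | 010110101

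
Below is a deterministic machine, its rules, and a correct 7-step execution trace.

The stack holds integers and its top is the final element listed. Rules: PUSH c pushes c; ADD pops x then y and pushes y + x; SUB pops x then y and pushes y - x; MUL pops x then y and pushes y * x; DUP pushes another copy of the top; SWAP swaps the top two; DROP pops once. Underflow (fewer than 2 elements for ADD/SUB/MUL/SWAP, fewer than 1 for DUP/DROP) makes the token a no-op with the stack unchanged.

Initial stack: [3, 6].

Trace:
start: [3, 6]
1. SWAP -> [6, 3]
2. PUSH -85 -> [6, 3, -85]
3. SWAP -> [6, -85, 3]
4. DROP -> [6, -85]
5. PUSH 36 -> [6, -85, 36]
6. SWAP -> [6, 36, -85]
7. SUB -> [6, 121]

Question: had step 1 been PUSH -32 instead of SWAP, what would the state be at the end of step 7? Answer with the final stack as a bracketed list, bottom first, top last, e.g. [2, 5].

[3, 6, 121]

(re-executing from step 1 with the substitution; state before step 1: [3, 6])
1. PUSH -32 -> [3, 6, -32]
2. PUSH -85 -> [3, 6, -32, -85]
3. SWAP -> [3, 6, -85, -32]
4. DROP -> [3, 6, -85]
5. PUSH 36 -> [3, 6, -85, 36]
6. SWAP -> [3, 6, 36, -85]
7. SUB -> [3, 6, 121]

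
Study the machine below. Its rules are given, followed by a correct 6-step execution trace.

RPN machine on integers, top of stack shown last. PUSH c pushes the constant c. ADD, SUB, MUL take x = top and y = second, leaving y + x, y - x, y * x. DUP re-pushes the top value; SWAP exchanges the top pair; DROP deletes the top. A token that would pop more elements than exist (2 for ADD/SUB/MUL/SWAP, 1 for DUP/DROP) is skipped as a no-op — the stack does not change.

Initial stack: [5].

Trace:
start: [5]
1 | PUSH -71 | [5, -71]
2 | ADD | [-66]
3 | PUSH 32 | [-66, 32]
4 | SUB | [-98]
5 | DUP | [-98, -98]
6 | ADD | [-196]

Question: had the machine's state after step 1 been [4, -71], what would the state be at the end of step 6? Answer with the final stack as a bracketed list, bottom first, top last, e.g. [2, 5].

state after step 1 := [4, -71]
2 | ADD | [-67]
3 | PUSH 32 | [-67, 32]
4 | SUB | [-99]
5 | DUP | [-99, -99]
6 | ADD | [-198]

[-198]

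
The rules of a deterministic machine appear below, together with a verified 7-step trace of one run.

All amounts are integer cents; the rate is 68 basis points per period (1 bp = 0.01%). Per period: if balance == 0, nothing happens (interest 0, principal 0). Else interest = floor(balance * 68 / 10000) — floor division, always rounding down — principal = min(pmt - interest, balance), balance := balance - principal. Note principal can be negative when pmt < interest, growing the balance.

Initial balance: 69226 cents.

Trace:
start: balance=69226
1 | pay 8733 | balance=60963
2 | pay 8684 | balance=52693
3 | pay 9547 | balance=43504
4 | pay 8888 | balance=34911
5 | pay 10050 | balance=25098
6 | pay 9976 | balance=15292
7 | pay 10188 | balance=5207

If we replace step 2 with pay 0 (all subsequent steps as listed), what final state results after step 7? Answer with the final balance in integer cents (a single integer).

(re-executing from step 2 with the substitution; state before step 2: balance=60963)
2 | pay 0 | balance=61377
3 | pay 9547 | balance=52247
4 | pay 8888 | balance=43714
5 | pay 10050 | balance=33961
6 | pay 9976 | balance=24215
7 | pay 10188 | balance=14191

14191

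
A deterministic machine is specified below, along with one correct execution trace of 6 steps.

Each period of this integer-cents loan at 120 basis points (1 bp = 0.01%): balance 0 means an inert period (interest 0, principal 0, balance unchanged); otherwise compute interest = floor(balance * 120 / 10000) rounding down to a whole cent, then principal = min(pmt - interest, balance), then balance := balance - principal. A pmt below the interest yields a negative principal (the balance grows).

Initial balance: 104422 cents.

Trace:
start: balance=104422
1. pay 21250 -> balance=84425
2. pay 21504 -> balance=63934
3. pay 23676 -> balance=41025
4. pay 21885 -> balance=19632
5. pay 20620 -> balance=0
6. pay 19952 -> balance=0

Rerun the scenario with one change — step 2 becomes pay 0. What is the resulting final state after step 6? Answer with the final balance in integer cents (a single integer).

(re-executing from step 2 with the substitution; state before step 2: balance=84425)
2. pay 0 -> balance=85438
3. pay 23676 -> balance=62787
4. pay 21885 -> balance=41655
5. pay 20620 -> balance=21534
6. pay 19952 -> balance=1840

1840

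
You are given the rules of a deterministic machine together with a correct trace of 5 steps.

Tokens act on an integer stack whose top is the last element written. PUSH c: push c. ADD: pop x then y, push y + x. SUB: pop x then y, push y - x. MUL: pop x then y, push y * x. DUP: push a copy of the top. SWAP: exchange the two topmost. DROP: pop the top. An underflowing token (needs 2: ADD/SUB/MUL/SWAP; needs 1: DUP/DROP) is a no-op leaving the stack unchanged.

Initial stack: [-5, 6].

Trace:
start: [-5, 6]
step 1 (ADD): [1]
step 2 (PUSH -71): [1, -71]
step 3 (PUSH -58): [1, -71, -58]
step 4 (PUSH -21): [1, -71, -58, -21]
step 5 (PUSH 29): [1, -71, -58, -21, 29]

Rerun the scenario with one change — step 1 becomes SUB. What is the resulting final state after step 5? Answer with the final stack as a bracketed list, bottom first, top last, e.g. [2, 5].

(re-executing from step 1 with the substitution; state before step 1: [-5, 6])
step 1 (SUB): [-11]
step 2 (PUSH -71): [-11, -71]
step 3 (PUSH -58): [-11, -71, -58]
step 4 (PUSH -21): [-11, -71, -58, -21]
step 5 (PUSH 29): [-11, -71, -58, -21, 29]

[-11, -71, -58, -21, 29]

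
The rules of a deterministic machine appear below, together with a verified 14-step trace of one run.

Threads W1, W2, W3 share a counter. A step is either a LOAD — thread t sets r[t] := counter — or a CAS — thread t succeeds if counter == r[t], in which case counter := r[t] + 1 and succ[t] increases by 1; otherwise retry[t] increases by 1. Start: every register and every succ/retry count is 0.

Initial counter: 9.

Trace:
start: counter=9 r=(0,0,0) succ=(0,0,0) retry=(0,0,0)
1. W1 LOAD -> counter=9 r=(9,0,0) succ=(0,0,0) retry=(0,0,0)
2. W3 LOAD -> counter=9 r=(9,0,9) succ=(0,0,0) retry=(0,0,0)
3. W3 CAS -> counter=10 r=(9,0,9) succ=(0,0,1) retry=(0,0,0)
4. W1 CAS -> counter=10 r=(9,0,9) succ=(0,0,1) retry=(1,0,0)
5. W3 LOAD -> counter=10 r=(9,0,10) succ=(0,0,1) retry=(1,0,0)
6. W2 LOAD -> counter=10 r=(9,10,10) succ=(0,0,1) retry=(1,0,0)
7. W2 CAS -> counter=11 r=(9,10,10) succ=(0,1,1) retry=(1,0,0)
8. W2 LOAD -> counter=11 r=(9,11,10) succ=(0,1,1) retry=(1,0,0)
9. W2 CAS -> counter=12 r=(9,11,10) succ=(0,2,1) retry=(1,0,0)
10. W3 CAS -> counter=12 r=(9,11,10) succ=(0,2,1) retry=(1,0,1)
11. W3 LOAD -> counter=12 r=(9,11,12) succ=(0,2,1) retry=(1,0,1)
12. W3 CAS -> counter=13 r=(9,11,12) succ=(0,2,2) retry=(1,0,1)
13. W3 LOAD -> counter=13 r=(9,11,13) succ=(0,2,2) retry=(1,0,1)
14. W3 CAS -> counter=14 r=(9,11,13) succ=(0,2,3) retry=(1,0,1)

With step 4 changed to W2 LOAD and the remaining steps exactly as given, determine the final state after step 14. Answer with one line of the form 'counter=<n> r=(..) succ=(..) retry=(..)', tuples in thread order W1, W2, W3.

counter=14 r=(9,11,13) succ=(0,2,3) retry=(0,0,1)

(re-executing from step 4 with the substitution; state before step 4: counter=10 r=(9,0,9) succ=(0,0,1) retry=(0,0,0))
4. W2 LOAD -> counter=10 r=(9,10,9) succ=(0,0,1) retry=(0,0,0)
5. W3 LOAD -> counter=10 r=(9,10,10) succ=(0,0,1) retry=(0,0,0)
6. W2 LOAD -> counter=10 r=(9,10,10) succ=(0,0,1) retry=(0,0,0)
7. W2 CAS -> counter=11 r=(9,10,10) succ=(0,1,1) retry=(0,0,0)
8. W2 LOAD -> counter=11 r=(9,11,10) succ=(0,1,1) retry=(0,0,0)
9. W2 CAS -> counter=12 r=(9,11,10) succ=(0,2,1) retry=(0,0,0)
10. W3 CAS -> counter=12 r=(9,11,10) succ=(0,2,1) retry=(0,0,1)
11. W3 LOAD -> counter=12 r=(9,11,12) succ=(0,2,1) retry=(0,0,1)
12. W3 CAS -> counter=13 r=(9,11,12) succ=(0,2,2) retry=(0,0,1)
13. W3 LOAD -> counter=13 r=(9,11,13) succ=(0,2,2) retry=(0,0,1)
14. W3 CAS -> counter=14 r=(9,11,13) succ=(0,2,3) retry=(0,0,1)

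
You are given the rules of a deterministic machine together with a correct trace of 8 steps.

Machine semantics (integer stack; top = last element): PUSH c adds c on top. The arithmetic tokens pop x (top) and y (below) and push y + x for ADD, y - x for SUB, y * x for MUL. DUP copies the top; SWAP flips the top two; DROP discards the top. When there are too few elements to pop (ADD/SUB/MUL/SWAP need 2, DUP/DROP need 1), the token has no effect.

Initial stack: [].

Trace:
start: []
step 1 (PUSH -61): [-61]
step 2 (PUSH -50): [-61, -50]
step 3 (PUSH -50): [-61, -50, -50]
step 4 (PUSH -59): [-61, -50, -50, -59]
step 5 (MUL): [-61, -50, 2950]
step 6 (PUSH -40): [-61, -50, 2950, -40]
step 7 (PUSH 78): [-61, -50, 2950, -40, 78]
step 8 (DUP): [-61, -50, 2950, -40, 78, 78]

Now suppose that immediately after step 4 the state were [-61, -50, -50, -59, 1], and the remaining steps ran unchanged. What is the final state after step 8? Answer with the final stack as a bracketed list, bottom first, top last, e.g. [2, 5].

[-61, -50, -50, -59, -40, 78, 78]

state after step 4 := [-61, -50, -50, -59, 1]
step 5 (MUL): [-61, -50, -50, -59]
step 6 (PUSH -40): [-61, -50, -50, -59, -40]
step 7 (PUSH 78): [-61, -50, -50, -59, -40, 78]
step 8 (DUP): [-61, -50, -50, -59, -40, 78, 78]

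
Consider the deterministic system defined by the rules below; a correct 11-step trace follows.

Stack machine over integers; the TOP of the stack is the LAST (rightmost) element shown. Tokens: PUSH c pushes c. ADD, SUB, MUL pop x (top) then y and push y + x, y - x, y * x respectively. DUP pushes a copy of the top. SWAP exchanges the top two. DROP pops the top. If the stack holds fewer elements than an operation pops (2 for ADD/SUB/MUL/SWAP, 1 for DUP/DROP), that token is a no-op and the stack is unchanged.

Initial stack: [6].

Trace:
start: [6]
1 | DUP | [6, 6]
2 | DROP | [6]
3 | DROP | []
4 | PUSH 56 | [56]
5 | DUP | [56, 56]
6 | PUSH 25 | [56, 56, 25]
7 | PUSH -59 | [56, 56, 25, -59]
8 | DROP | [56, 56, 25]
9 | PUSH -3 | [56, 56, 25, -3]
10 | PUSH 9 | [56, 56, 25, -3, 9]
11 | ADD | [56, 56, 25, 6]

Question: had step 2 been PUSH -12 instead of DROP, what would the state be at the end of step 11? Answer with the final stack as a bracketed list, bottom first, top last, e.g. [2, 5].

(re-executing from step 2 with the substitution; state before step 2: [6, 6])
2 | PUSH -12 | [6, 6, -12]
3 | DROP | [6, 6]
4 | PUSH 56 | [6, 6, 56]
5 | DUP | [6, 6, 56, 56]
6 | PUSH 25 | [6, 6, 56, 56, 25]
7 | PUSH -59 | [6, 6, 56, 56, 25, -59]
8 | DROP | [6, 6, 56, 56, 25]
9 | PUSH -3 | [6, 6, 56, 56, 25, -3]
10 | PUSH 9 | [6, 6, 56, 56, 25, -3, 9]
11 | ADD | [6, 6, 56, 56, 25, 6]

[6, 6, 56, 56, 25, 6]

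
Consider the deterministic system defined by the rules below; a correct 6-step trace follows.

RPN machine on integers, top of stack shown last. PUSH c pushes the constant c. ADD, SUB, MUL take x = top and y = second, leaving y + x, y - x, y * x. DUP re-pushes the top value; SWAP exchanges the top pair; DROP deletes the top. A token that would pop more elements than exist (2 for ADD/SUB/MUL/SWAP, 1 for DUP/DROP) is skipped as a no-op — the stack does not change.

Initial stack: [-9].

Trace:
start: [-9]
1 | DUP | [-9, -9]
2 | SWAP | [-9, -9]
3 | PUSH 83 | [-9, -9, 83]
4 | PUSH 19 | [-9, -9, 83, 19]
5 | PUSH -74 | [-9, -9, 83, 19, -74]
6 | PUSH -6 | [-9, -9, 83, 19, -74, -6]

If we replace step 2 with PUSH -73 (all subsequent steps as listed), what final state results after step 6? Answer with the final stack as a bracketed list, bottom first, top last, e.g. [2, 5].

[-9, -9, -73, 83, 19, -74, -6]

(re-executing from step 2 with the substitution; state before step 2: [-9, -9])
2 | PUSH -73 | [-9, -9, -73]
3 | PUSH 83 | [-9, -9, -73, 83]
4 | PUSH 19 | [-9, -9, -73, 83, 19]
5 | PUSH -74 | [-9, -9, -73, 83, 19, -74]
6 | PUSH -6 | [-9, -9, -73, 83, 19, -74, -6]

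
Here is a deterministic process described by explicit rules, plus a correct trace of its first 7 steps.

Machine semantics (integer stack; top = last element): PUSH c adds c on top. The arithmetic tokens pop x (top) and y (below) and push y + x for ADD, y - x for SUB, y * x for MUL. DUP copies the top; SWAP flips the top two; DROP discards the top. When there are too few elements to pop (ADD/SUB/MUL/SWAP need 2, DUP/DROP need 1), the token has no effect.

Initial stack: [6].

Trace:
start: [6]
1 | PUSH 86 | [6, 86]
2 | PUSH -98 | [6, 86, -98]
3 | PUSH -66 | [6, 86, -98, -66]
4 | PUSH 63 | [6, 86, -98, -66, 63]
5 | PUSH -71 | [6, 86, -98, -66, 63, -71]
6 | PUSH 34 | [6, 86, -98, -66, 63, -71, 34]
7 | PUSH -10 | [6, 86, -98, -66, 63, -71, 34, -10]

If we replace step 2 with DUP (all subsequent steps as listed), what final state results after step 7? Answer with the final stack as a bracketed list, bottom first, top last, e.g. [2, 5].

[6, 86, 86, -66, 63, -71, 34, -10]

(re-executing from step 2 with the substitution; state before step 2: [6, 86])
2 | DUP | [6, 86, 86]
3 | PUSH -66 | [6, 86, 86, -66]
4 | PUSH 63 | [6, 86, 86, -66, 63]
5 | PUSH -71 | [6, 86, 86, -66, 63, -71]
6 | PUSH 34 | [6, 86, 86, -66, 63, -71, 34]
7 | PUSH -10 | [6, 86, 86, -66, 63, -71, 34, -10]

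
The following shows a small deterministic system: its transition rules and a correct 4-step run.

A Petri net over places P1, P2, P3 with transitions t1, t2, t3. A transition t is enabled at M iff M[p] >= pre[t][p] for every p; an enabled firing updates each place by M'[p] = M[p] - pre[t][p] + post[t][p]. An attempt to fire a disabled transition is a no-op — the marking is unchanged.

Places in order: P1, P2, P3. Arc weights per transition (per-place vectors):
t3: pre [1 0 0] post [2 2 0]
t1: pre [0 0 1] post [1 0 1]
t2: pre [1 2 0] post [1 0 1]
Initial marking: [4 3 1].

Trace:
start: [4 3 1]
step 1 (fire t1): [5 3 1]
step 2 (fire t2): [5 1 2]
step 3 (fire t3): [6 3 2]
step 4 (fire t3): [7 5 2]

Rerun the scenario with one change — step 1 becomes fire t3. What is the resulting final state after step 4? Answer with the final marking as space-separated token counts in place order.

(re-executing from step 1 with the substitution; state before step 1: [4 3 1])
step 1 (fire t3): [5 5 1]
step 2 (fire t2): [5 3 2]
step 3 (fire t3): [6 5 2]
step 4 (fire t3): [7 7 2]

7 7 2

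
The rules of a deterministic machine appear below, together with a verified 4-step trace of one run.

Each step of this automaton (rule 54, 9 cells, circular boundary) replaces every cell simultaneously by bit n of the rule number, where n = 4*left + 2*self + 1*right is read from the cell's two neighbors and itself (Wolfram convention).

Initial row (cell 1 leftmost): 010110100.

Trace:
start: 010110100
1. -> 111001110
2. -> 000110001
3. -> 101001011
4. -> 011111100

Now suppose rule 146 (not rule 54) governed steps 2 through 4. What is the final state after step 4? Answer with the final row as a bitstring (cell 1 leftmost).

010000100

(re-executing steps 2..4 under rule 146; state before step 2: 111001110)
2. -> 010110100
3. -> 100000010
4. -> 010000100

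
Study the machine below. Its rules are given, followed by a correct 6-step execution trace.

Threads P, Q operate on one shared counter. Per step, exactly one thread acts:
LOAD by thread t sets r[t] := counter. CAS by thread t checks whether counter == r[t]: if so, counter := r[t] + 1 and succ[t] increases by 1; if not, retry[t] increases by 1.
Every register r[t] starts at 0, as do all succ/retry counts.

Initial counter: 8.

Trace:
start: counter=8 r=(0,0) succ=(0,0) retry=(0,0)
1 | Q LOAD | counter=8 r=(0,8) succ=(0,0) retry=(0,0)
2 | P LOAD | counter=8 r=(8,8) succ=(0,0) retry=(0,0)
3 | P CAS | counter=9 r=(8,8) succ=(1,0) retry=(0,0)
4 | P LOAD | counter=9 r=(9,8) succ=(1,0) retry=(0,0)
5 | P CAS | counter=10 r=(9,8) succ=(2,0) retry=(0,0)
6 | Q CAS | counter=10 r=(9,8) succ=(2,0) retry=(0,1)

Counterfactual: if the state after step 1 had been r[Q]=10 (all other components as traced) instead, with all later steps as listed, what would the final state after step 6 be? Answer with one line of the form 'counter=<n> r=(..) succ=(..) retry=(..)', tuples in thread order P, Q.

counter=11 r=(9,10) succ=(2,1) retry=(0,0)

state after step 1 := counter=8 r=(0,10) succ=(0,0) retry=(0,0)
2 | P LOAD | counter=8 r=(8,10) succ=(0,0) retry=(0,0)
3 | P CAS | counter=9 r=(8,10) succ=(1,0) retry=(0,0)
4 | P LOAD | counter=9 r=(9,10) succ=(1,0) retry=(0,0)
5 | P CAS | counter=10 r=(9,10) succ=(2,0) retry=(0,0)
6 | Q CAS | counter=11 r=(9,10) succ=(2,1) retry=(0,0)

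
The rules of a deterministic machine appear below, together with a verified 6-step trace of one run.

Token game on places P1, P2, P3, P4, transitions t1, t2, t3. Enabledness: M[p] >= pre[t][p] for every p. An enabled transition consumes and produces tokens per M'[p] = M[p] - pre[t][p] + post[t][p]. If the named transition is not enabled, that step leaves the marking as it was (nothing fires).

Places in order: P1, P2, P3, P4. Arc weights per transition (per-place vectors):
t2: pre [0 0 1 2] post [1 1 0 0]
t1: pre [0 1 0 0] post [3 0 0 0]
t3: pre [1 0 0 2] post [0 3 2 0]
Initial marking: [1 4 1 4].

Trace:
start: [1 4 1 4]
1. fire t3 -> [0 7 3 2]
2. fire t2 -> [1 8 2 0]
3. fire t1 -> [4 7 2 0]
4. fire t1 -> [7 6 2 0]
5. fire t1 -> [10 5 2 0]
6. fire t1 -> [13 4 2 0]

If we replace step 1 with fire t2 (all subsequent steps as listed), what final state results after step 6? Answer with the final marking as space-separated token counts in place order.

(re-executing from step 1 with the substitution; state before step 1: [1 4 1 4])
1. fire t2 -> [2 5 0 2]
2. fire t2 -> [2 5 0 2]
3. fire t1 -> [5 4 0 2]
4. fire t1 -> [8 3 0 2]
5. fire t1 -> [11 2 0 2]
6. fire t1 -> [14 1 0 2]

14 1 0 2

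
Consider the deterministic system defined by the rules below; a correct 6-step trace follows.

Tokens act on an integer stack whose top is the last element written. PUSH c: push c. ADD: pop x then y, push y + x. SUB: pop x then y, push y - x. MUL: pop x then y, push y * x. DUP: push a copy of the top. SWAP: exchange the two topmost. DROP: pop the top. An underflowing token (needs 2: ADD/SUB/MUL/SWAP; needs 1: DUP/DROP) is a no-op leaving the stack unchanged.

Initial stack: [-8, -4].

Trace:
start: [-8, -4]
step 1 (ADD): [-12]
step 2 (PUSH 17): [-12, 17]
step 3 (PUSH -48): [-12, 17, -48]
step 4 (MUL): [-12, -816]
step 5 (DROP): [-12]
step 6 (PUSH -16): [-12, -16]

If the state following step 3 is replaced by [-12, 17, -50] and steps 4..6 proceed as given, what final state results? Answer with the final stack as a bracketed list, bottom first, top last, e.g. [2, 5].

[-12, -16]

state after step 3 := [-12, 17, -50]
step 4 (MUL): [-12, -850]
step 5 (DROP): [-12]
step 6 (PUSH -16): [-12, -16]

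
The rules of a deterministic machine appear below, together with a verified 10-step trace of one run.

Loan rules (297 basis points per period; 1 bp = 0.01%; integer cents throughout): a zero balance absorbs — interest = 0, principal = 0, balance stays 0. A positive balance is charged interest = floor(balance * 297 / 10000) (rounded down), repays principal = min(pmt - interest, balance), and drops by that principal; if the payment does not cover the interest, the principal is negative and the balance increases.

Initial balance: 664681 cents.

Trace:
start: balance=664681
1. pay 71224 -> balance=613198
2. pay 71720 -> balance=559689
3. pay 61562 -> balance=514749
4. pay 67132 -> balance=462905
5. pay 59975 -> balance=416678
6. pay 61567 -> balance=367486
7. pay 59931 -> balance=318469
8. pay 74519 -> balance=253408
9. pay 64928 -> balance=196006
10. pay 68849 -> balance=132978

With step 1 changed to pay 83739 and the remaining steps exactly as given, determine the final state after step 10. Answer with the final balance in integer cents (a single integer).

(re-executing from step 1 with the substitution; state before step 1: balance=664681)
1. pay 83739 -> balance=600683
2. pay 71720 -> balance=546803
3. pay 61562 -> balance=501481
4. pay 67132 -> balance=449242
5. pay 59975 -> balance=402609
6. pay 61567 -> balance=352999
7. pay 59931 -> balance=303552
8. pay 74519 -> balance=238048
9. pay 64928 -> balance=180190
10. pay 68849 -> balance=116692

116692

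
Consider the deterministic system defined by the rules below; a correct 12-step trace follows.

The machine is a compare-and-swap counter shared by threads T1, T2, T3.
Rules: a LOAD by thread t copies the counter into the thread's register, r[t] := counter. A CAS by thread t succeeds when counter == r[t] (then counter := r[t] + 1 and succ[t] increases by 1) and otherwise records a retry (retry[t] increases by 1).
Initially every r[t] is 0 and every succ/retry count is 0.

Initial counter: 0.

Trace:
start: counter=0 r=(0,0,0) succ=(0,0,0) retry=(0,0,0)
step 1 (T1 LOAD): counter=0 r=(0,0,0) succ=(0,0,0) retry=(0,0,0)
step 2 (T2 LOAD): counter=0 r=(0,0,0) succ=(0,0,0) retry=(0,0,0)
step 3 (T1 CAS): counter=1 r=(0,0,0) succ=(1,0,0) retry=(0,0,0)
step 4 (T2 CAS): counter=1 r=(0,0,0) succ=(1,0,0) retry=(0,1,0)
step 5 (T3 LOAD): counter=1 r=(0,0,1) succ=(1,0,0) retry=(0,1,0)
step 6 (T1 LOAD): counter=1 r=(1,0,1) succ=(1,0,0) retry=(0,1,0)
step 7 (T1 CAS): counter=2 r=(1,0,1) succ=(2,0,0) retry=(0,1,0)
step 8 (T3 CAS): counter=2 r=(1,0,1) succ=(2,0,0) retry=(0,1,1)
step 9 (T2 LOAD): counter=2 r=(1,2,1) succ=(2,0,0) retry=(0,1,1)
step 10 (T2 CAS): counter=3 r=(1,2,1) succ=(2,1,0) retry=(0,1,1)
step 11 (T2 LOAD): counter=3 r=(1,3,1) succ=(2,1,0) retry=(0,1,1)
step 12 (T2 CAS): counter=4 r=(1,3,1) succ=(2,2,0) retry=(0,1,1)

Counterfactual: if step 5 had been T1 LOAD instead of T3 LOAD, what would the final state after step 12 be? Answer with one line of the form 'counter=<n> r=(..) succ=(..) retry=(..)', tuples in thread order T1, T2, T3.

(re-executing from step 5 with the substitution; state before step 5: counter=1 r=(0,0,0) succ=(1,0,0) retry=(0,1,0))
step 5 (T1 LOAD): counter=1 r=(1,0,0) succ=(1,0,0) retry=(0,1,0)
step 6 (T1 LOAD): counter=1 r=(1,0,0) succ=(1,0,0) retry=(0,1,0)
step 7 (T1 CAS): counter=2 r=(1,0,0) succ=(2,0,0) retry=(0,1,0)
step 8 (T3 CAS): counter=2 r=(1,0,0) succ=(2,0,0) retry=(0,1,1)
step 9 (T2 LOAD): counter=2 r=(1,2,0) succ=(2,0,0) retry=(0,1,1)
step 10 (T2 CAS): counter=3 r=(1,2,0) succ=(2,1,0) retry=(0,1,1)
step 11 (T2 LOAD): counter=3 r=(1,3,0) succ=(2,1,0) retry=(0,1,1)
step 12 (T2 CAS): counter=4 r=(1,3,0) succ=(2,2,0) retry=(0,1,1)

counter=4 r=(1,3,0) succ=(2,2,0) retry=(0,1,1)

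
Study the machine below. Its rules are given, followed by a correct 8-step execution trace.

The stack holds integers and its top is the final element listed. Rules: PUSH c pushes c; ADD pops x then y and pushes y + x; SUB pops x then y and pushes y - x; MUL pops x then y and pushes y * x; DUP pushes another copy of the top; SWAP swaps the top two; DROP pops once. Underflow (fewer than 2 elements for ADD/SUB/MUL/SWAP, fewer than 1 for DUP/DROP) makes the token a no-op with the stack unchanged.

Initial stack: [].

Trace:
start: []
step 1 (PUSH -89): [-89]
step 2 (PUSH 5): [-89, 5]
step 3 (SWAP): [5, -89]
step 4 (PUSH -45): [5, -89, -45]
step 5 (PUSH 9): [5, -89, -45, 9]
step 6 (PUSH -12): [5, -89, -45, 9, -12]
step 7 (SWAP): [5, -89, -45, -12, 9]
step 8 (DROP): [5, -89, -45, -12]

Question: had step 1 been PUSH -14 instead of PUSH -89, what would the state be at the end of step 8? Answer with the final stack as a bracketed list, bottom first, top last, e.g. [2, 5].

[5, -14, -45, -12]

(re-executing from step 1 with the substitution; state before step 1: [])
step 1 (PUSH -14): [-14]
step 2 (PUSH 5): [-14, 5]
step 3 (SWAP): [5, -14]
step 4 (PUSH -45): [5, -14, -45]
step 5 (PUSH 9): [5, -14, -45, 9]
step 6 (PUSH -12): [5, -14, -45, 9, -12]
step 7 (SWAP): [5, -14, -45, -12, 9]
step 8 (DROP): [5, -14, -45, -12]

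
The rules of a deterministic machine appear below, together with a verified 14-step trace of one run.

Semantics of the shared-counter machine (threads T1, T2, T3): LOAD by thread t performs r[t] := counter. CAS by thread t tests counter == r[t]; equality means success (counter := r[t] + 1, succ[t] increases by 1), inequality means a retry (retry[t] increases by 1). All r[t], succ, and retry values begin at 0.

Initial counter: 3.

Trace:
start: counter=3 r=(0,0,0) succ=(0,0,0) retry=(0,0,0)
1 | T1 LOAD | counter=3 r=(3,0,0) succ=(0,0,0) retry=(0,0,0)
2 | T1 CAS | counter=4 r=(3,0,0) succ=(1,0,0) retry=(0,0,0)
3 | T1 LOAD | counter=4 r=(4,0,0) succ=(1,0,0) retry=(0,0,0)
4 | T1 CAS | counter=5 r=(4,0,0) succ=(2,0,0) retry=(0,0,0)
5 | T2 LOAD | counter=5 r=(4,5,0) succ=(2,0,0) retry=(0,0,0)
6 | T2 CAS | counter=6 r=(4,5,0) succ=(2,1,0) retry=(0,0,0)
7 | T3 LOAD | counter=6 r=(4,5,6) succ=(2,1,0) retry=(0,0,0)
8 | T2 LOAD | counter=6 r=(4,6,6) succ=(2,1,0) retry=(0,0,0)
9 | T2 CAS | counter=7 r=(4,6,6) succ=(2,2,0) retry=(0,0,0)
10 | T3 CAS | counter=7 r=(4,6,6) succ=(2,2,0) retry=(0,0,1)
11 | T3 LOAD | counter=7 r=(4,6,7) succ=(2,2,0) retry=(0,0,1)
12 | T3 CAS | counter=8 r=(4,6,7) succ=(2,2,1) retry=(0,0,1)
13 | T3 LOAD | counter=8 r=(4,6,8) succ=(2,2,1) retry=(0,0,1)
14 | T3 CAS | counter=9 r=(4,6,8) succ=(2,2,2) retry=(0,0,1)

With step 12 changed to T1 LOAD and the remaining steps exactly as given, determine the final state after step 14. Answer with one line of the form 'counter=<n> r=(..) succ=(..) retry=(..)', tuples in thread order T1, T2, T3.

(re-executing from step 12 with the substitution; state before step 12: counter=7 r=(4,6,7) succ=(2,2,0) retry=(0,0,1))
12 | T1 LOAD | counter=7 r=(7,6,7) succ=(2,2,0) retry=(0,0,1)
13 | T3 LOAD | counter=7 r=(7,6,7) succ=(2,2,0) retry=(0,0,1)
14 | T3 CAS | counter=8 r=(7,6,7) succ=(2,2,1) retry=(0,0,1)

counter=8 r=(7,6,7) succ=(2,2,1) retry=(0,0,1)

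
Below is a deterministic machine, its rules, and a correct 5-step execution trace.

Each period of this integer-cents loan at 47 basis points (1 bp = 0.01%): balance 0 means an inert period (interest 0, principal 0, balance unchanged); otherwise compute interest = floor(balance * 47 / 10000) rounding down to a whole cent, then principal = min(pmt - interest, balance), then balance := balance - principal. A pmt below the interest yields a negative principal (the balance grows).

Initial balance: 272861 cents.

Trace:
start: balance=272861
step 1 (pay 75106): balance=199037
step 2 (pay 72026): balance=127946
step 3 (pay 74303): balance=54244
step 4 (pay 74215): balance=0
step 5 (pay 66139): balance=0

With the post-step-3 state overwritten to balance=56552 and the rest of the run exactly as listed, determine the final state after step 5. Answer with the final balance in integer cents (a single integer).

state after step 3 := balance=56552
step 4 (pay 74215): balance=0
step 5 (pay 66139): balance=0

0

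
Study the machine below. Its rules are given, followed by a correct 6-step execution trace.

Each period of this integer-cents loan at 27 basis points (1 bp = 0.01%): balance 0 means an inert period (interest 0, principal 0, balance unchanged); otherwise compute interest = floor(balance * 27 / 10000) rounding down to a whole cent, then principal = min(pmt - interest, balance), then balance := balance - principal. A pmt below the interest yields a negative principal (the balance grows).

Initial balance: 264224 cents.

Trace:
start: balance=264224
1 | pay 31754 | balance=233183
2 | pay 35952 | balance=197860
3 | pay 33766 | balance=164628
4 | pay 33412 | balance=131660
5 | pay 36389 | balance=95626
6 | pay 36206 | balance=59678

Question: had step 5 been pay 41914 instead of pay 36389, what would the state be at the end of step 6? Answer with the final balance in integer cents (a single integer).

(re-executing from step 5 with the substitution; state before step 5: balance=131660)
5 | pay 41914 | balance=90101
6 | pay 36206 | balance=54138

54138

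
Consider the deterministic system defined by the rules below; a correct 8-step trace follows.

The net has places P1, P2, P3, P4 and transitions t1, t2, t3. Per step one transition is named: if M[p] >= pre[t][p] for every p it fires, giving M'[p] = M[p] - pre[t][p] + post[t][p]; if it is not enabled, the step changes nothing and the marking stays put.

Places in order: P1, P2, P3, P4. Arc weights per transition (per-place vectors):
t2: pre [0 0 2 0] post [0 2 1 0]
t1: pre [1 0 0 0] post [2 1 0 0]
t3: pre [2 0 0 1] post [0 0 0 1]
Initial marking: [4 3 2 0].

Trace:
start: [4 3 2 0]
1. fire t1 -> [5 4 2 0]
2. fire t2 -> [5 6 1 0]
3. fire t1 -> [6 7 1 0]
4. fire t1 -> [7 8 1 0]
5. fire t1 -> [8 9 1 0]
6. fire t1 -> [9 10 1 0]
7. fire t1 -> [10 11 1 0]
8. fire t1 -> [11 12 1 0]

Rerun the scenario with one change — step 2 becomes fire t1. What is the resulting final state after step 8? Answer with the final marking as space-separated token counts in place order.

(re-executing from step 2 with the substitution; state before step 2: [5 4 2 0])
2. fire t1 -> [6 5 2 0]
3. fire t1 -> [7 6 2 0]
4. fire t1 -> [8 7 2 0]
5. fire t1 -> [9 8 2 0]
6. fire t1 -> [10 9 2 0]
7. fire t1 -> [11 10 2 0]
8. fire t1 -> [12 11 2 0]

12 11 2 0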